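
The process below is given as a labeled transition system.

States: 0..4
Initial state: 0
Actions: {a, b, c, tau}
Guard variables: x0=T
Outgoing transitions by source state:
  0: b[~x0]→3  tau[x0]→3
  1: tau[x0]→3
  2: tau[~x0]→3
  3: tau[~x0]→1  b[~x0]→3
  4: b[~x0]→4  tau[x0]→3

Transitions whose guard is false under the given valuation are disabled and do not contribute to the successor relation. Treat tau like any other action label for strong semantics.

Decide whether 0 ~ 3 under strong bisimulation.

Bisimulation quotient by refinement:
  P[0] = {{0,1,2,3,4}}
  P[1] = {{0,1,4},{2,3}}
stable after 2 split(s): 2 block(s)
0∈{0,1,4}, 3∈{2,3}

Answer: NOT BISIMILAR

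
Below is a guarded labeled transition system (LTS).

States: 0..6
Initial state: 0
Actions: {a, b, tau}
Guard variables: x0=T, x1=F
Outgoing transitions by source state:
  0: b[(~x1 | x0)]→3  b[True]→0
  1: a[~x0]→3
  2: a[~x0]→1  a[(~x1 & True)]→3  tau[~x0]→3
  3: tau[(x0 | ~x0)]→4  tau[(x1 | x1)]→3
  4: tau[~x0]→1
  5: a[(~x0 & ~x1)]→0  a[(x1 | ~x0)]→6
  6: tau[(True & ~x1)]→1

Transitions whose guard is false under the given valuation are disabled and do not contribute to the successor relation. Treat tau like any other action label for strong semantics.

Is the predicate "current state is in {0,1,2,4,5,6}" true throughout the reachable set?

Answer: INVARIANT VIOLATED at state 3

Analysis:
Inv-set: {0,1,2,4,5,6}
Reachable = {0,3,4}
  0: ✓
  3: ✗ unsafe
  4: ✓
witness against invariant: b → 3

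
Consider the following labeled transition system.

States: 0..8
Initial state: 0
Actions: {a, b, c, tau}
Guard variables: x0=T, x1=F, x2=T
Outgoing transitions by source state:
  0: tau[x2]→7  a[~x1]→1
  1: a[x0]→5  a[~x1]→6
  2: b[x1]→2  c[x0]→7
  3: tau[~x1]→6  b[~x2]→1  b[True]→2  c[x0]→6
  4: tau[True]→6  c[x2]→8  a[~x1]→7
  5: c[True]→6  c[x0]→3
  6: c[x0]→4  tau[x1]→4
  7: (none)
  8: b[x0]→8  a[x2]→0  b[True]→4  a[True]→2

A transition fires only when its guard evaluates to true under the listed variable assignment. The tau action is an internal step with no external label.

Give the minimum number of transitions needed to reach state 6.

Answer: 2

Working:
BFS to 6:
  Layer 0: {0}
  Layer 1: {1,7}
  Layer 2: {5,6}
6 enters at depth 2; path a·a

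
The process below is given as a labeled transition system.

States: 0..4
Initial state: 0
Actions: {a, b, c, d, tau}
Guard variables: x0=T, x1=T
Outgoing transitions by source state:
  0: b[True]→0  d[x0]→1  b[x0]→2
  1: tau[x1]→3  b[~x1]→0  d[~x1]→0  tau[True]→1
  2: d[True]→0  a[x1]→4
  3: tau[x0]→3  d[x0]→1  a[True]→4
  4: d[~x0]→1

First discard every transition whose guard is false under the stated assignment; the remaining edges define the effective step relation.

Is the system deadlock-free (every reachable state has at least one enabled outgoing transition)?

Answer: DEADLOCK at state 4

Trace:
Reach set: {0,1,2,3,4}
  0: b→0  b→2  d→1  [deg 3]
  1: tau→1  tau→3  [deg 2]
  2: a→4  d→0  [deg 2]
  3: a→4  d→1  tau→3  [deg 3]
  4: ∅  [no exit]
trace reaching 4: b·a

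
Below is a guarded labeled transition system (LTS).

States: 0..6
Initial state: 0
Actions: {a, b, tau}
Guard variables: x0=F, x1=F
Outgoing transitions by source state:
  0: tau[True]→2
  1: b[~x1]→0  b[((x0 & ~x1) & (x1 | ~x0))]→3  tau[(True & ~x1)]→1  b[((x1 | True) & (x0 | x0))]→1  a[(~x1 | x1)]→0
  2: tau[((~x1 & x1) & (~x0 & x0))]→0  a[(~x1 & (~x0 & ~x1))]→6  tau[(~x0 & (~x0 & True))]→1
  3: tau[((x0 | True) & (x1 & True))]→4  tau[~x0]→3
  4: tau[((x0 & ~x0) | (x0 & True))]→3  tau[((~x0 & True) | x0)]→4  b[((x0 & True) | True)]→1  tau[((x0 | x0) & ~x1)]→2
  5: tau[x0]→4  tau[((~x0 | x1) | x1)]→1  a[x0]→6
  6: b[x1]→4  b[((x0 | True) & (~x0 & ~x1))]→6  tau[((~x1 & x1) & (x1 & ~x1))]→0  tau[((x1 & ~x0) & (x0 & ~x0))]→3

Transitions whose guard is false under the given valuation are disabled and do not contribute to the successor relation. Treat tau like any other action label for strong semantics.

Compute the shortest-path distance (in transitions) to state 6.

Answer: 2

Trace:
BFS to 6:
  L0 = {0}
  L1 = {2}
  L2 = {1,6}
first hit 6 at d=2 via tau·a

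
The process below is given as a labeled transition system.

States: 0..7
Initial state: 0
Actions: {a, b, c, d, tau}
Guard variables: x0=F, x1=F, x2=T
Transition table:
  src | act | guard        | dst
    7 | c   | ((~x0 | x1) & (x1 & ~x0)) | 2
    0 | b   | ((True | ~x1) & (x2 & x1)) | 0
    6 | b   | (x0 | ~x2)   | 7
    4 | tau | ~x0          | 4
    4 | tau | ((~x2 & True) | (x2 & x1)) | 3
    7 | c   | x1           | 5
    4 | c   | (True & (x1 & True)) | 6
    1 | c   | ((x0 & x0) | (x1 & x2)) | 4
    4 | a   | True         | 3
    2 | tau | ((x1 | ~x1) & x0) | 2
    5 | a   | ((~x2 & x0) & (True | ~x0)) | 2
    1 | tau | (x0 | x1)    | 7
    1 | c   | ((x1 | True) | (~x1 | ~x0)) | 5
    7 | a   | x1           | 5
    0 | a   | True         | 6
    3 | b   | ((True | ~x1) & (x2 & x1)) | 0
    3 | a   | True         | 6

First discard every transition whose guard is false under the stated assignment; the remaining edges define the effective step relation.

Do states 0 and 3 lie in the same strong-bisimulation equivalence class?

Answer: BISIMILAR

Trace:
Compute ~ classes (split until stable):
  π0 = {{0,1,2,3,4,5,6,7}}
  π1 = {{0,3},{1},{2,5,6,7},{4}}
4 equivalence class(es) (converged in 2)
0∈{0,3}, 3∈{0,3}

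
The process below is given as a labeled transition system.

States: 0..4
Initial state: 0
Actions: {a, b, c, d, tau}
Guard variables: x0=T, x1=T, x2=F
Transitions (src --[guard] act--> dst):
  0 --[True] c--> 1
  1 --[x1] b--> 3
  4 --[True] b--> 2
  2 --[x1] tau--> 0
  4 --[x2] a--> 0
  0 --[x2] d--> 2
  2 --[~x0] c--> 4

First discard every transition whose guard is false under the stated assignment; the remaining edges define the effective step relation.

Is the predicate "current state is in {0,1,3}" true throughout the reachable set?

Safe = {0,1,3}
R = {0,1,3}
  0: ✓
  1: ✓
  3: ✓

Answer: INVARIANT HOLDS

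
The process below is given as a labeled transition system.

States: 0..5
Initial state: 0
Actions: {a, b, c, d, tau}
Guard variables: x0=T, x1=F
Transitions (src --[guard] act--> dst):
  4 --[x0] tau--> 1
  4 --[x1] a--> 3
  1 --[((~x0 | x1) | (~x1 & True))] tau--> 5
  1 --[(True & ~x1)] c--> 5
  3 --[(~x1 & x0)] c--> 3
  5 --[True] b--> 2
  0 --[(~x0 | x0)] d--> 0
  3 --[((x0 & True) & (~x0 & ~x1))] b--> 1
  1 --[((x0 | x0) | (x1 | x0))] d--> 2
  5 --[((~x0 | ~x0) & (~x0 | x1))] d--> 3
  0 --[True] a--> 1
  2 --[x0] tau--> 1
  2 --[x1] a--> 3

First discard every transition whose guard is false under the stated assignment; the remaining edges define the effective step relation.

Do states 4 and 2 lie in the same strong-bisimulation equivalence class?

Answer: BISIMILAR

Trace:
Refine partition for ~:
  P[0] = {{0,1,2,3,4,5}}
  P[1] = {{0},{1},{2,4},{3},{5}}
Fixed point at round 2; 5 class(es).
[4]={2,4}  [2]={2,4}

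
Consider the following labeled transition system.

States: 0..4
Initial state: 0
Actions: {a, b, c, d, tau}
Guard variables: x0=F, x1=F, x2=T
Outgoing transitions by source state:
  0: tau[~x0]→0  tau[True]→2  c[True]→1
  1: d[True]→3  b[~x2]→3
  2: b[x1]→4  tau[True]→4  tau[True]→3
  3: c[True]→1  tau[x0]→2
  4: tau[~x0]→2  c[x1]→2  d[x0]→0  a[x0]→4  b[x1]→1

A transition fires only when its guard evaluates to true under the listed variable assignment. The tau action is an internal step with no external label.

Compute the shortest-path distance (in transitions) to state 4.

Answer: 2

Working:
BFS to 4:
  L0 = {0}
  L1 = {1,2}
  L2 = {3,4}
4 enters at depth 2; path tau·tau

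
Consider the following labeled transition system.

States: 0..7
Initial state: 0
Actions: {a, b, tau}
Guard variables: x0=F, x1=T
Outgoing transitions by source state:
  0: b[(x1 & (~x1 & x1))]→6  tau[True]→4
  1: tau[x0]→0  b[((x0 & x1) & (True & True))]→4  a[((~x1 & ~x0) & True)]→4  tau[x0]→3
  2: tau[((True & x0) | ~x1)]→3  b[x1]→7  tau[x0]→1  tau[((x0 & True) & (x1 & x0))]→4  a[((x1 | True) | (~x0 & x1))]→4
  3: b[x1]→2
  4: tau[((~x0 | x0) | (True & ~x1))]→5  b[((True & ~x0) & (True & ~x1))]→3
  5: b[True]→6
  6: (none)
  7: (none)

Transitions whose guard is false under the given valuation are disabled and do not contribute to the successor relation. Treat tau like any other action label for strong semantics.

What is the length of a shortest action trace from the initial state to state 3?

Answer: UNREACHABLE

Working:
Breadth-first toward 3:
  L0 = {0}
  L1 = {4}
  L2 = {5}
  L3 = {6}
3 never appears.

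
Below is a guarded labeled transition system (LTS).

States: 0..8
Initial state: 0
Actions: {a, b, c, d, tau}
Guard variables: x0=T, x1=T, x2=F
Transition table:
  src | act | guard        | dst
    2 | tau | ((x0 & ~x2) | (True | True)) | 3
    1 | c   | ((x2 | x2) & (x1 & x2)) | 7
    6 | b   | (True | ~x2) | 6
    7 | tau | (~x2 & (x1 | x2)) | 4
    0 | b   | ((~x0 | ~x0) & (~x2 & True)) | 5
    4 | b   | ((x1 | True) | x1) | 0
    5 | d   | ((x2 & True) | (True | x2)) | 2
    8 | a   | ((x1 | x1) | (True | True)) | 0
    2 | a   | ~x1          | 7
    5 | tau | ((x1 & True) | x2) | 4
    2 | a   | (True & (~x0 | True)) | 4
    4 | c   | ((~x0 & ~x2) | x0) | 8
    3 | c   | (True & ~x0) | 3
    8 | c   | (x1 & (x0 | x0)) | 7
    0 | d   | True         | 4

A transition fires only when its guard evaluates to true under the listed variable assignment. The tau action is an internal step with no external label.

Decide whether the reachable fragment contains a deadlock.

Answer: DEADLOCK-FREE

Working:
Reachable = {0,4,7,8}
  0: d→4  [1 out]
  4: b→0  c→8  [2 out]
  7: tau→4  [1 out]
  8: a→0  c→7  [2 out]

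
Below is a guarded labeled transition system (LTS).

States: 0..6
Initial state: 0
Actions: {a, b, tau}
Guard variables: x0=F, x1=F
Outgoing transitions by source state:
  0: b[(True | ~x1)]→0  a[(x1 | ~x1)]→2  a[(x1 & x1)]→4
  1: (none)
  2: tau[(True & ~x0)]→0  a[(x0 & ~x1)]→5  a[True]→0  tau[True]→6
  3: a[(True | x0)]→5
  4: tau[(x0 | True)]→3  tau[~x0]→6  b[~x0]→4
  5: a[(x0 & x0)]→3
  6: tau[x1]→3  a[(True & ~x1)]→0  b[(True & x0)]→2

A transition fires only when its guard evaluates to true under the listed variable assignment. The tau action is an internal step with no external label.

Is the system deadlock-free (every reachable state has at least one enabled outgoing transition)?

Answer: DEADLOCK-FREE

Analysis:
Reach set: {0,2,6}
  0: a→2  b→0  [deg 2]
  2: a→0  tau→0  tau→6  [deg 3]
  6: a→0  [deg 1]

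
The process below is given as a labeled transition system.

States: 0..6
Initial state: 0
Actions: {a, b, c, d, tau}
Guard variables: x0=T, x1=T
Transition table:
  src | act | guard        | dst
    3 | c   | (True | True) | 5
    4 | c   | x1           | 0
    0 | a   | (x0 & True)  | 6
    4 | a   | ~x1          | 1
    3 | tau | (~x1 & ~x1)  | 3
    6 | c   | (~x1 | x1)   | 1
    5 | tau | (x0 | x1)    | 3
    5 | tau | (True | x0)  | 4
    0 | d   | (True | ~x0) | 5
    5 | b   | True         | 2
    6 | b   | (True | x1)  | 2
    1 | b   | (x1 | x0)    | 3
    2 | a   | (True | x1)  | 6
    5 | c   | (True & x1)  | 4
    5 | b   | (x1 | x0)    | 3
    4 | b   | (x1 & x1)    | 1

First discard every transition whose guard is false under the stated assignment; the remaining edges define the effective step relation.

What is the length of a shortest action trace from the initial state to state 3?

BFS to 3:
  Layer 0: {0}
  Layer 1: {5,6}
  Layer 2: {1,2,3,4}
3 enters at depth 2; path d·b

Answer: 2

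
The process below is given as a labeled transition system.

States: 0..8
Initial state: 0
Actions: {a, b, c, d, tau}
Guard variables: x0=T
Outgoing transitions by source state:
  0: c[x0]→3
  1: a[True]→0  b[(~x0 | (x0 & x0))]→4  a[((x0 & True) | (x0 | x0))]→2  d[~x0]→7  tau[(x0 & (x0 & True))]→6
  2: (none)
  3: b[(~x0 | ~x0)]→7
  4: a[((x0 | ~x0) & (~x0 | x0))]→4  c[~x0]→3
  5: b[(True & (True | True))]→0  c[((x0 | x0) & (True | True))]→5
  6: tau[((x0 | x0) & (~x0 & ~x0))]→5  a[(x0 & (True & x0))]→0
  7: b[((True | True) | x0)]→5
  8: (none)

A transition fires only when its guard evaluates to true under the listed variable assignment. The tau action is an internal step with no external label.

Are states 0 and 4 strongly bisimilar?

Compute ~ classes (split until stable):
  round 0: {{0,1,2,3,4,5,6,7,8}}
  round 1: {{0},{1},{2,3,8},{4,6},{5},{7}}
  round 2: {{0},{1},{2,3,8},{4},{5},{6},{7}}
Fixed point at round 3; 7 class(es).
0∈{0}, 4∈{4}

Answer: NOT BISIMILAR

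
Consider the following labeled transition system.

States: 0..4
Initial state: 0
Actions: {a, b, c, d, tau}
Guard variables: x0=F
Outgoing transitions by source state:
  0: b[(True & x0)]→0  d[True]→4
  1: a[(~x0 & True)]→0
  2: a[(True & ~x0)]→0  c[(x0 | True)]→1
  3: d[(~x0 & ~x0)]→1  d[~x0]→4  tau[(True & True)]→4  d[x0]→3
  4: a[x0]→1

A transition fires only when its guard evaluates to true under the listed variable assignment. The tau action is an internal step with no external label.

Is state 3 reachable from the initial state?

Answer: UNREACHABLE

Working:
After dropping false guards: 7 live edges.
Layer 0: {0}
Layer 1: {4}  cumulative {0,4}
Reachable = {0,4}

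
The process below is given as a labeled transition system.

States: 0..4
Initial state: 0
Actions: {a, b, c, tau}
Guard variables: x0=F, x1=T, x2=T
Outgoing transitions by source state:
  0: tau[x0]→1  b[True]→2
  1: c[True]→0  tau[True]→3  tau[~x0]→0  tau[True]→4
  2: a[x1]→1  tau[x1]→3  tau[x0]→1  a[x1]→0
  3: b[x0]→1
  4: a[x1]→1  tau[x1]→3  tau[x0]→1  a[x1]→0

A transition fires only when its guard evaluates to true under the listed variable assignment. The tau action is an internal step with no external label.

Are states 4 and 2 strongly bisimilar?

Answer: BISIMILAR

Working:
Compute ~ classes (split until stable):
  π0 = {{0,1,2,3,4}}
  π1 = {{0},{1},{2,4},{3}}
4 equivalence class(es) (converged in 2)
class of 4: {2,4}; class of 2: {2,4}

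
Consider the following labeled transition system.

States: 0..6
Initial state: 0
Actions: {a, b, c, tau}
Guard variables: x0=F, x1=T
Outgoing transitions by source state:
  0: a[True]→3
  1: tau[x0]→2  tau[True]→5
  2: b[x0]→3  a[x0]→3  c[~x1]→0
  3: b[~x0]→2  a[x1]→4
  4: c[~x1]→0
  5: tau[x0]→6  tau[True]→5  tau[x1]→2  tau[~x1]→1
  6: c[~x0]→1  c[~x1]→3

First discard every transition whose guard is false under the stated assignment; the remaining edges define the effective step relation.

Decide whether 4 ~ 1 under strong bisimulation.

Compute ~ classes (split until stable):
  round 0: {{0,1,2,3,4,5,6}}
  round 1: {{0},{1,5},{2,4},{3},{6}}
  round 2: {{0},{1},{2,4},{3},{5},{6}}
Fixed point at round 3; 6 class(es).
[4]={2,4}  [1]={1}

Answer: NOT BISIMILAR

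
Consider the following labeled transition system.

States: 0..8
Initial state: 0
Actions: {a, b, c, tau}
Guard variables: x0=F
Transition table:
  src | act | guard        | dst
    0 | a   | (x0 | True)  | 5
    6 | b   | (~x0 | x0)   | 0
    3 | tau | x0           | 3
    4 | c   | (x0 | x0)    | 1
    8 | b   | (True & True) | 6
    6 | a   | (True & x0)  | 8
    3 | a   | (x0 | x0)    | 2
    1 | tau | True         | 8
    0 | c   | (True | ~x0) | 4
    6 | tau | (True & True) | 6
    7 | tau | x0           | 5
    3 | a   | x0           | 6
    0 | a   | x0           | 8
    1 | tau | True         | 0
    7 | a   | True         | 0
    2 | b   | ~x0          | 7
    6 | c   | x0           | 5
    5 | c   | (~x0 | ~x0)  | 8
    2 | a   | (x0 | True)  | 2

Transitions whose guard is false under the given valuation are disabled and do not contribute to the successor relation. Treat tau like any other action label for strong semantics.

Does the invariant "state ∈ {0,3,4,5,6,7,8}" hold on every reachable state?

Inv-set: {0,3,4,5,6,7,8}
Reachable = {0,4,5,6,8}
  0: ok
  4: ok
  5: ok
  6: ok
  8: ok

Answer: INVARIANT HOLDS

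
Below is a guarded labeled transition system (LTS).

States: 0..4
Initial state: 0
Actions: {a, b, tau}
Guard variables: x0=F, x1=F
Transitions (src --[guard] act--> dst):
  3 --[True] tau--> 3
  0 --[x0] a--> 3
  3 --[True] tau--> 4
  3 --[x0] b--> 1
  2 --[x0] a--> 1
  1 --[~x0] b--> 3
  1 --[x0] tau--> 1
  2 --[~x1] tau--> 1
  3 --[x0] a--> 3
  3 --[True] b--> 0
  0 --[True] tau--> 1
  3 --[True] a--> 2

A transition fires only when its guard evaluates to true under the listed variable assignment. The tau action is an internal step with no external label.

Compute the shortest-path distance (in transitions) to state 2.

Answer: 3

Analysis:
BFS to 2:
  L0 = {0}
  L1 = {1}
  L2 = {3}
  L3 = {2,4}
depth(2)=3, e.g. tau·b·a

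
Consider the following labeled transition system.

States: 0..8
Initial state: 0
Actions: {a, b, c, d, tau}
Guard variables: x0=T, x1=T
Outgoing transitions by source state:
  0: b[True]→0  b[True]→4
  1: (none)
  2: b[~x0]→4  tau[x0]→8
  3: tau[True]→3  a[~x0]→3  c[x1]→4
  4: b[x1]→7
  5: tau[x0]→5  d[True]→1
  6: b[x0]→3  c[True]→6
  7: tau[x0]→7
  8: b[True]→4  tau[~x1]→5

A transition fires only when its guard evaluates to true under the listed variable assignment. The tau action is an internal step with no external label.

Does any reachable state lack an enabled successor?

Answer: DEADLOCK-FREE

Trace:
Reachable = {0,4,7}
  0: b→0  b→4  [2 out]
  4: b→7  [1 out]
  7: tau→7  [1 out]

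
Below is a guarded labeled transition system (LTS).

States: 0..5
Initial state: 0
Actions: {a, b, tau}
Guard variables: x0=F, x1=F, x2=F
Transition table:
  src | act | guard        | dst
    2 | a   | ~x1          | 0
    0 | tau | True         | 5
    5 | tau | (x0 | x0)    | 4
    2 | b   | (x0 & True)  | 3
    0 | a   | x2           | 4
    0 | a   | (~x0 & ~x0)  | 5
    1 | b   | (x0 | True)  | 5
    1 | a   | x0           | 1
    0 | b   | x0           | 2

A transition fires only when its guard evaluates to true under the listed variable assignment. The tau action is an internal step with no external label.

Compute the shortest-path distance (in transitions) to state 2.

Answer: UNREACHABLE

Trace:
Layered search for 2:
  depth 0: {0}
  depth 1: {5}
2 never appears.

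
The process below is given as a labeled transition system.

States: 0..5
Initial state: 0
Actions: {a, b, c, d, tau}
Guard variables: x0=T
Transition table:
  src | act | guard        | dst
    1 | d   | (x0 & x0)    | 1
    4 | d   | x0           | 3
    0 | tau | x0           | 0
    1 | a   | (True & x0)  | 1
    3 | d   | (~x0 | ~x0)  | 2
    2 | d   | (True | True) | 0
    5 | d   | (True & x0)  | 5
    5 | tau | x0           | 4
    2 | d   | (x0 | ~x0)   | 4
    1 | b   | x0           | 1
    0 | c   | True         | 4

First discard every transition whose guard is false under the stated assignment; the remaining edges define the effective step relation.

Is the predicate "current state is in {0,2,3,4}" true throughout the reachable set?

Allowed set {0,2,3,4}
Reachable = {0,3,4}
  0: ok
  3: ok
  4: ok

Answer: INVARIANT HOLDS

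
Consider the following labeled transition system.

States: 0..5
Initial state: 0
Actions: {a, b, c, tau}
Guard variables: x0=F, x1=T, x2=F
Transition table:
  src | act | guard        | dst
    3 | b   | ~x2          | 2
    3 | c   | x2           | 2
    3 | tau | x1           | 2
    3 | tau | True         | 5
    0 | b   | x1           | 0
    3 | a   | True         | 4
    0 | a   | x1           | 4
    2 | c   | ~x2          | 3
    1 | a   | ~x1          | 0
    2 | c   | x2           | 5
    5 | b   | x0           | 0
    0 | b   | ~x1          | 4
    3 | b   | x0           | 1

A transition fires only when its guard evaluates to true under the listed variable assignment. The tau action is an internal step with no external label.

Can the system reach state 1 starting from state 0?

7 transition(s) survive guard evaluation.
depth 0: {0}
depth 1: {4}  now seen {0,4}
R = {0,4}

Answer: UNREACHABLE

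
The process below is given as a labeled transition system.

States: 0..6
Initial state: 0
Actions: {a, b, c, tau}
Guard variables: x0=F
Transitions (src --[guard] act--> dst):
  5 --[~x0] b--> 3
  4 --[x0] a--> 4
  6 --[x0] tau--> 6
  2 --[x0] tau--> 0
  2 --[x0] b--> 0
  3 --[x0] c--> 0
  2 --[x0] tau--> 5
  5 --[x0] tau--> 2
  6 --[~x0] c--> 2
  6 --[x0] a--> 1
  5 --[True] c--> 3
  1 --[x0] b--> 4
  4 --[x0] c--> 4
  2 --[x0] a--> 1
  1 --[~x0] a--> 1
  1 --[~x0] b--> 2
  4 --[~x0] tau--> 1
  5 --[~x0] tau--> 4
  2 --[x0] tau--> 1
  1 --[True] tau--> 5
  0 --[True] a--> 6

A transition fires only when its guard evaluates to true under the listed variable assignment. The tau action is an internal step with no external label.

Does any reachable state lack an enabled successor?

Answer: DEADLOCK at state 2

Analysis:
R = {0,2,6}
  0: a→6  [1 exit(s)]
  2: ∅  [deadlock]
  6: c→2  [1 exit(s)]
trace reaching 2: a·c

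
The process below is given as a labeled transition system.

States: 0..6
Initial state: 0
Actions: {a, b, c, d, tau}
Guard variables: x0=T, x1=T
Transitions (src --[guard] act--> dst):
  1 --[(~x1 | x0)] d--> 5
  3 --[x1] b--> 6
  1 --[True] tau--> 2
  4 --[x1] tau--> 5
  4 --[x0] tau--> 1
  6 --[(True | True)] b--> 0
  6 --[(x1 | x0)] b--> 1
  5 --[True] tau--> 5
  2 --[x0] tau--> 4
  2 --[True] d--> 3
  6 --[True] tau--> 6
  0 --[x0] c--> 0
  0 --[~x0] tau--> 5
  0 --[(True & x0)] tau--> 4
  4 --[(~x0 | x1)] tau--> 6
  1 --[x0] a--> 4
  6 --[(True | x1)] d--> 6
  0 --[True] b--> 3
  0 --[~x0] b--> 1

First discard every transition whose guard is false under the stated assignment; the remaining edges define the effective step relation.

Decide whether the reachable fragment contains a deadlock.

Reach set: {0,1,2,3,4,5,6}
  0: b→3  c→0  tau→4  [3 out]
  1: a→4  d→5  tau→2  [3 out]
  2: d→3  tau→4  [2 out]
  3: b→6  [1 out]
  4: tau→1  tau→5  tau→6  [3 out]
  5: tau→5  [1 out]
  6: b→0  b→1  d→6  tau→6  [4 out]

Answer: DEADLOCK-FREE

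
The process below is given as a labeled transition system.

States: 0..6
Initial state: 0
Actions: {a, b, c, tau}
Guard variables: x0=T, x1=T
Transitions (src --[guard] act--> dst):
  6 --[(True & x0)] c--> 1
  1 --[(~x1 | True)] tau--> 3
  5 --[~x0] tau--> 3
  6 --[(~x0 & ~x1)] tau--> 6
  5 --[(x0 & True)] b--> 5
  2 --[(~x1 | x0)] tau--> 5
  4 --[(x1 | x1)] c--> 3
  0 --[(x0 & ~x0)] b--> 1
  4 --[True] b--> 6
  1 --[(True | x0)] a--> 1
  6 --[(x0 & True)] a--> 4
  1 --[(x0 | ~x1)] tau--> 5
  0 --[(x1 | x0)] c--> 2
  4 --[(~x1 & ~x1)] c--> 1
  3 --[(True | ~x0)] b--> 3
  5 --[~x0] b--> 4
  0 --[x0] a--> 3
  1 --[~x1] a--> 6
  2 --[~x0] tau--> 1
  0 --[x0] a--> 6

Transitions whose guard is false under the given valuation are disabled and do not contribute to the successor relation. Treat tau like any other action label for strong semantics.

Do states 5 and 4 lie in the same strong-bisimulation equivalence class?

Answer: NOT BISIMILAR

Analysis:
Refine partition for ~:
  P[0] = {{0,1,2,3,4,5,6}}
  P[1] = {{0,6},{1},{2},{3,5},{4}}
  P[2] = {{0},{1},{2},{3,5},{4},{6}}
Fixed point at round 3; 6 class(es).
[5]={3,5}  [4]={4}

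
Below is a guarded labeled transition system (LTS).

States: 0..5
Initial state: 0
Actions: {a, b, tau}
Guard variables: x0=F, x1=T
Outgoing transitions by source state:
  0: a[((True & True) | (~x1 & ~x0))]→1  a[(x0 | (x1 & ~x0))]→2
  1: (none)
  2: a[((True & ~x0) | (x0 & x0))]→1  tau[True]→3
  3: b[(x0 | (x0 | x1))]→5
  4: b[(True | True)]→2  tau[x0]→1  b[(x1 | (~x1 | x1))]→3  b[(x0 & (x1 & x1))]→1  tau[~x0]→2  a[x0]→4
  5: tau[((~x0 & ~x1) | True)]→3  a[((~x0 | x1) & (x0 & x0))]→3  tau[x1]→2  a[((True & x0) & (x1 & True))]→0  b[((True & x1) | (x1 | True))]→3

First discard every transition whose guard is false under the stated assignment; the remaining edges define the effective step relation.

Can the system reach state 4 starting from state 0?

11 transition(s) survive guard evaluation.
depth 0: {0}
depth 1: {1,2}  now seen {0,1,2}
depth 2: {3}  now seen {0,1,2,3}
depth 3: {5}  now seen {0,1,2,3,5}
R = {0,1,2,3,5}

Answer: UNREACHABLE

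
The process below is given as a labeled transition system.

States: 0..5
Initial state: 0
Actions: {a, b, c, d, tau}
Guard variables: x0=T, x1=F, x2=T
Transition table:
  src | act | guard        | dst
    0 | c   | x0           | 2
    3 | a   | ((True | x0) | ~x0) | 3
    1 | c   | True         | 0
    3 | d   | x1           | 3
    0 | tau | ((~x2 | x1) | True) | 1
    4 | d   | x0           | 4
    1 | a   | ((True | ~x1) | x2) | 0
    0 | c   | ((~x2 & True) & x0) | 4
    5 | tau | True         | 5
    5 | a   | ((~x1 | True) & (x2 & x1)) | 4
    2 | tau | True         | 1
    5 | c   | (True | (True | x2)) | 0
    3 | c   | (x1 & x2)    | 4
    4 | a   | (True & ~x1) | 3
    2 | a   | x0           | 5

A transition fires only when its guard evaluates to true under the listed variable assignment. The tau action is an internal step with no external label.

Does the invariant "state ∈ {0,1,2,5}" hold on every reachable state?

Answer: INVARIANT HOLDS

Trace:
Safe = {0,1,2,5}
R = {0,1,2,5}
  0: ✓
  1: ✓
  2: ✓
  5: ✓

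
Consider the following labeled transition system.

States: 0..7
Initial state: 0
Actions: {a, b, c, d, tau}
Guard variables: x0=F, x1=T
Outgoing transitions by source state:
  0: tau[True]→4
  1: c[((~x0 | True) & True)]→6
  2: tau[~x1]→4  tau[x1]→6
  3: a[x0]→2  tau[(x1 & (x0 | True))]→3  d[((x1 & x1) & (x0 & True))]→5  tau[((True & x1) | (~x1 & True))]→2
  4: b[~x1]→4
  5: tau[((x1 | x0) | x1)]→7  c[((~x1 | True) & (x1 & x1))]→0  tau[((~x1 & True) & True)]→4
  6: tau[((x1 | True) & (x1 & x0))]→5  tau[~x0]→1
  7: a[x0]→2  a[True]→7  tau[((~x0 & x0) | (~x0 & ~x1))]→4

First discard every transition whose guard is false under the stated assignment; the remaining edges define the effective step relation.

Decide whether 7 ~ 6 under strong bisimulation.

Answer: NOT BISIMILAR

Trace:
Refine partition for ~:
  π0 = {{0,1,2,3,4,5,6,7}}
  π1 = {{0,2,3,6},{1},{4},{5},{7}}
  π2 = {{0},{1},{2,3},{4},{5},{6},{7}}
  π3 = {{0},{1},{2},{3},{4},{5},{6},{7}}
Fixed point at round 4; 8 class(es).
class of 7: {7}; class of 6: {6}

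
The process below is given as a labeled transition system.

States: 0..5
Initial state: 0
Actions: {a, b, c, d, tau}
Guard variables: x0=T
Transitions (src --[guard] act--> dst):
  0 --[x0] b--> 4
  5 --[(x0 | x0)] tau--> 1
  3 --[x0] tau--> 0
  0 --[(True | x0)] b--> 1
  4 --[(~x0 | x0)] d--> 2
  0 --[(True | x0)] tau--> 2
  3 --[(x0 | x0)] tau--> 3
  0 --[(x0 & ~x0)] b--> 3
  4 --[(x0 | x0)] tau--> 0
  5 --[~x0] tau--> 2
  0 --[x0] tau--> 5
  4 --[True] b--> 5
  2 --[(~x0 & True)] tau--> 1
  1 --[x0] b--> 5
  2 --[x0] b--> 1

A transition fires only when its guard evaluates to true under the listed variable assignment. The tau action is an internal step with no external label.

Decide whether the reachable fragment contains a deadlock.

Answer: DEADLOCK-FREE

Analysis:
R = {0,1,2,4,5}
  0: b→1  b→4  tau→2  tau→5  [4 out]
  1: b→5  [1 out]
  2: b→1  [1 out]
  4: b→5  d→2  tau→0  [3 out]
  5: tau→1  [1 out]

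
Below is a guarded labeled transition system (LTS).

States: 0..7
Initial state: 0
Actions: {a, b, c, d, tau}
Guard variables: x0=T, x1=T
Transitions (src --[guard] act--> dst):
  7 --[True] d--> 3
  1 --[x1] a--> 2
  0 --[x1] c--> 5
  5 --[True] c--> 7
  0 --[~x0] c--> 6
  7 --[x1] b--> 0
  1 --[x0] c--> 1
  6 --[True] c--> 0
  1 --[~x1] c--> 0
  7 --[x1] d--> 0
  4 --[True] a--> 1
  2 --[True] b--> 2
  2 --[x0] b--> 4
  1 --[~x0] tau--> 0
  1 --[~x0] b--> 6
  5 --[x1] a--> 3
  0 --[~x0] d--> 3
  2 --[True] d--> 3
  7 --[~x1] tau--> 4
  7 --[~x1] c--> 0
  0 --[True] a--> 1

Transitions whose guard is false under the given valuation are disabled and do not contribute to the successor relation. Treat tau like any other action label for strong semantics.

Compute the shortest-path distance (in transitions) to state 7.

Answer: 2

Trace:
BFS to 7:
  Layer 0: {0}
  Layer 1: {1,5}
  Layer 2: {2,3,7}
depth(7)=2, e.g. c·c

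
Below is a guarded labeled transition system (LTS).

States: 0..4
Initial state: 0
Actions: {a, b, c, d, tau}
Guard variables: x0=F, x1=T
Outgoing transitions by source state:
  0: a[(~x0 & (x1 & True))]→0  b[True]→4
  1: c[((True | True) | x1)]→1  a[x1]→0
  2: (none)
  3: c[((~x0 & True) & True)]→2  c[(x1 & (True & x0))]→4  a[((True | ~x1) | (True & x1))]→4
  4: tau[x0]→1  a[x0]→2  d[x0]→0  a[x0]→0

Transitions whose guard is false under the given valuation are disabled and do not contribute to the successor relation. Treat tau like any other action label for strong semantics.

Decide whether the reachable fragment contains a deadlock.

Answer: DEADLOCK at state 4

Analysis:
Reach set: {0,4}
  0: a→0  b→4  [deg 2]
  4: ∅  [deadlock]
trace reaching 4: b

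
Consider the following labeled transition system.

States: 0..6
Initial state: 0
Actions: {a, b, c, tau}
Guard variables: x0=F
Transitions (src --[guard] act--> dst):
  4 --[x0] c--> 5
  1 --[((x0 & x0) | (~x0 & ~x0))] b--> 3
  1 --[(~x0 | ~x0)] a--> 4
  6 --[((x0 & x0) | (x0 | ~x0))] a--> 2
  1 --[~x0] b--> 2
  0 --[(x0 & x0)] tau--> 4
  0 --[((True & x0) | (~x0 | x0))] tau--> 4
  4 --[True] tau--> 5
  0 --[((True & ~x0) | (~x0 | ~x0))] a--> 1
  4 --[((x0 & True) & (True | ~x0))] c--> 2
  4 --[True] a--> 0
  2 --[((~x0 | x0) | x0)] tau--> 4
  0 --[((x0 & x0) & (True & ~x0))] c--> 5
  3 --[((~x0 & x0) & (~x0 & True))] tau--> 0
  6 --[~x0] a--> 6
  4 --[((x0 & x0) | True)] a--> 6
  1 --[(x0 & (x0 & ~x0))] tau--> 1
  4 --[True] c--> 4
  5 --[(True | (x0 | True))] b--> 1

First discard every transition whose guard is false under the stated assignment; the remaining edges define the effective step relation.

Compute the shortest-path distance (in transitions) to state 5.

BFS to 5:
  L0 = {0}
  L1 = {1,4}
  L2 = {2,3,5,6}
depth(5)=2, e.g. tau·tau

Answer: 2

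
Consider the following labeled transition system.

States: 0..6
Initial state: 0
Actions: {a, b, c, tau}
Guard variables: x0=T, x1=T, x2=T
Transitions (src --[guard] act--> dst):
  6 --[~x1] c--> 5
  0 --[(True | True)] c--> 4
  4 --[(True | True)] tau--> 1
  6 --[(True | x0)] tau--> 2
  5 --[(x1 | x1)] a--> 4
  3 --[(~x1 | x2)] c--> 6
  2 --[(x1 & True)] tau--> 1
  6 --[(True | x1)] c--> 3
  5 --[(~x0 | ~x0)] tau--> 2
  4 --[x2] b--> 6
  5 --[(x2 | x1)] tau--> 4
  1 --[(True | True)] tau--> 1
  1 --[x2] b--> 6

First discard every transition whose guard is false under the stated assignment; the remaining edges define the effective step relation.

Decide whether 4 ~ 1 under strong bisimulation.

Refine partition for ~:
  P[0] = {{0,1,2,3,4,5,6}}
  P[1] = {{0,3},{1,4},{2},{5},{6}}
  P[2] = {{0},{1,4},{2},{3},{5},{6}}
Fixed point at round 3; 6 class(es).
4∈{1,4}, 1∈{1,4}

Answer: BISIMILAR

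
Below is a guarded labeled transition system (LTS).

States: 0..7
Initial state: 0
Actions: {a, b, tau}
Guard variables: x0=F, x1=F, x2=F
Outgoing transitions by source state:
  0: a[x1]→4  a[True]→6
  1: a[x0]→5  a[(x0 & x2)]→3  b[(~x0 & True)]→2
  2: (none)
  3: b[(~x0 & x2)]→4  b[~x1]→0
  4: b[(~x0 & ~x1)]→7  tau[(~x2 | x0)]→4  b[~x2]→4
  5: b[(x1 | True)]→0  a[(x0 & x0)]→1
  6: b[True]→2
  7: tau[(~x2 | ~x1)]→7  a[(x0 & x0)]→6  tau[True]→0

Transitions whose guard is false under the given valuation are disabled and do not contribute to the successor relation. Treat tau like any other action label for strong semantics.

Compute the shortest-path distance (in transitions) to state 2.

Answer: 2

Working:
BFS to 2:
  L0 = {0}
  L1 = {6}
  L2 = {2}
first hit 2 at d=2 via a·b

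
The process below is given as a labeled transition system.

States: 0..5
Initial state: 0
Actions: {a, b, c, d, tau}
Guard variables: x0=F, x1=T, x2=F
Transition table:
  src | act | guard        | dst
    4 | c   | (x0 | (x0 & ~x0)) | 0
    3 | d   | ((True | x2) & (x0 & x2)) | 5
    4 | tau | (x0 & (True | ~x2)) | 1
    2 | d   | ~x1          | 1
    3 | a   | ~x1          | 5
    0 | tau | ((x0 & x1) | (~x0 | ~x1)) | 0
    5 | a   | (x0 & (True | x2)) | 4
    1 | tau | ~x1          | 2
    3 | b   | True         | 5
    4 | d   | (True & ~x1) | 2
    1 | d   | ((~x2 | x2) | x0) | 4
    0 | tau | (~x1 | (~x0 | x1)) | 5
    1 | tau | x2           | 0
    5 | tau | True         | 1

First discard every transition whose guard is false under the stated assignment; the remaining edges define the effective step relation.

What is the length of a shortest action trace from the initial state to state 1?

Answer: 2

Working:
Breadth-first toward 1:
  Layer 0: {0}
  Layer 1: {5}
  Layer 2: {1}
depth(1)=2, e.g. tau·tau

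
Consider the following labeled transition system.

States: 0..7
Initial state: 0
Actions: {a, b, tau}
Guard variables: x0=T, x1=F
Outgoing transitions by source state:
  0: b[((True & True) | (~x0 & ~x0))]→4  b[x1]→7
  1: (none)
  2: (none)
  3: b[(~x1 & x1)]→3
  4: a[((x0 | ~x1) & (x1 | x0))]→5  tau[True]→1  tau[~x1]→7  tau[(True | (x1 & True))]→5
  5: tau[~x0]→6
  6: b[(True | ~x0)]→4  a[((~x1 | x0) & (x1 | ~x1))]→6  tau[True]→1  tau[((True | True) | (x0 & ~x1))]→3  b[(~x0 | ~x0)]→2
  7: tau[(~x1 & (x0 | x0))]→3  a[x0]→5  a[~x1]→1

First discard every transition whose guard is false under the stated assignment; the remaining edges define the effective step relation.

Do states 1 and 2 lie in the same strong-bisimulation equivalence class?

Bisimulation quotient by refinement:
  π0 = {{0,1,2,3,4,5,6,7}}
  π1 = {{0},{1,2,3,5},{4,7},{6}}
  π2 = {{0},{1,2,3,5},{4},{6},{7}}
Fixed point at round 3; 5 class(es).
[1]={1,2,3,5}  [2]={1,2,3,5}

Answer: BISIMILAR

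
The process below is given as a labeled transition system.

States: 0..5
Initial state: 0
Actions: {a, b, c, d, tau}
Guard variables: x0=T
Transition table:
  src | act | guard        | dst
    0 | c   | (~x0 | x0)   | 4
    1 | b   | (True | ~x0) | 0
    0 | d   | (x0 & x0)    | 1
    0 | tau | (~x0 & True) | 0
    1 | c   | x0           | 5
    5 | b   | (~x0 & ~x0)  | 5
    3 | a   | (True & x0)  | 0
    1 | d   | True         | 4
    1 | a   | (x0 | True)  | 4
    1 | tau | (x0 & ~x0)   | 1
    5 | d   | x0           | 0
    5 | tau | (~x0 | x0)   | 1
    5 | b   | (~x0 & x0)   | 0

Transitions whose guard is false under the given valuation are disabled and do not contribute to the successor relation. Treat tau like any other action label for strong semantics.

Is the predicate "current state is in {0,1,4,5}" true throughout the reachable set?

Allowed set {0,1,4,5}
Reachable = {0,1,4,5}
  0: ok
  1: ok
  4: ok
  5: ok

Answer: INVARIANT HOLDS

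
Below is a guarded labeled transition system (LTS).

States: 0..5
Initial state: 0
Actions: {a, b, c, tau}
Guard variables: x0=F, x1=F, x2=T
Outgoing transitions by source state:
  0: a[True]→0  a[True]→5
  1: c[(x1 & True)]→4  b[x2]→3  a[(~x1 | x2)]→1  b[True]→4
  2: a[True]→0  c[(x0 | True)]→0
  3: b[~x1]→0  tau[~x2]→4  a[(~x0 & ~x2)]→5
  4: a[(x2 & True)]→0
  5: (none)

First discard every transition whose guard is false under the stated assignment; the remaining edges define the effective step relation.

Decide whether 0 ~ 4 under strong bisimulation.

Refine partition for ~:
  π0 = {{0,1,2,3,4,5}}
  π1 = {{0,4},{1},{2},{3},{5}}
  π2 = {{0},{1},{2},{3},{4},{5}}
stable after 3 split(s): 6 block(s)
[0]={0}  [4]={4}

Answer: NOT BISIMILAR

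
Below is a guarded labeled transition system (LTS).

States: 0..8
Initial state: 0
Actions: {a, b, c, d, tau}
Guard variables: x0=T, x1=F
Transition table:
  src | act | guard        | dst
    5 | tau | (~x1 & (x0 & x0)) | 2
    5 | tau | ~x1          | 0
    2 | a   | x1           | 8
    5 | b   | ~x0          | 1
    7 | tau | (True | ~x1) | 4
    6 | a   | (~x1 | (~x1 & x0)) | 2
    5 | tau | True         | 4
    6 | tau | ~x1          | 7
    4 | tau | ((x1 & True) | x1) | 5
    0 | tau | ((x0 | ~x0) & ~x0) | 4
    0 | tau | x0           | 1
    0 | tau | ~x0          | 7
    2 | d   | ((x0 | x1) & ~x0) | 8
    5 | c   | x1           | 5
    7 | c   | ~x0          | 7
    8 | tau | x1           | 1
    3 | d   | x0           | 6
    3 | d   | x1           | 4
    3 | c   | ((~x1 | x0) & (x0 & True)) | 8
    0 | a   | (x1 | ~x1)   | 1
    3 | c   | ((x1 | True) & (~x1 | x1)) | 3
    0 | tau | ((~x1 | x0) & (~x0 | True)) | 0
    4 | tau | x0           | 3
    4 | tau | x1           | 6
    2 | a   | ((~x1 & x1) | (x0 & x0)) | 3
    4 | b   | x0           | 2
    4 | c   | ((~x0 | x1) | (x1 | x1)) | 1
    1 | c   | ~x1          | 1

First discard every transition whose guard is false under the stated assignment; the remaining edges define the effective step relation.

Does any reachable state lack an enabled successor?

Answer: DEADLOCK-FREE

Working:
R = {0,1}
  0: a→1  tau→0  tau→1  [3 out]
  1: c→1  [1 out]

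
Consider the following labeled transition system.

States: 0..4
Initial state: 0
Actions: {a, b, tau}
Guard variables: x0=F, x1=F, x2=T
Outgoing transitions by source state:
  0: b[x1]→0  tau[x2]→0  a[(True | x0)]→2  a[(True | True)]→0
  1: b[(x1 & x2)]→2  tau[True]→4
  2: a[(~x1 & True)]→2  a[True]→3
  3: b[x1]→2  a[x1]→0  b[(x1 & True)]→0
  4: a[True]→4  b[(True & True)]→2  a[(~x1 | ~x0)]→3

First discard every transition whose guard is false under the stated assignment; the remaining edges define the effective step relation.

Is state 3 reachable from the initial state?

Answer: REACHABLE

Trace:
9 transition(s) survive guard evaluation.
L0 = {0}
L1 = {2}  cumulative {0,2}
L2 = {3}  cumulative {0,2,3}
Reach set: {0,2,3}
Path to 3: a·a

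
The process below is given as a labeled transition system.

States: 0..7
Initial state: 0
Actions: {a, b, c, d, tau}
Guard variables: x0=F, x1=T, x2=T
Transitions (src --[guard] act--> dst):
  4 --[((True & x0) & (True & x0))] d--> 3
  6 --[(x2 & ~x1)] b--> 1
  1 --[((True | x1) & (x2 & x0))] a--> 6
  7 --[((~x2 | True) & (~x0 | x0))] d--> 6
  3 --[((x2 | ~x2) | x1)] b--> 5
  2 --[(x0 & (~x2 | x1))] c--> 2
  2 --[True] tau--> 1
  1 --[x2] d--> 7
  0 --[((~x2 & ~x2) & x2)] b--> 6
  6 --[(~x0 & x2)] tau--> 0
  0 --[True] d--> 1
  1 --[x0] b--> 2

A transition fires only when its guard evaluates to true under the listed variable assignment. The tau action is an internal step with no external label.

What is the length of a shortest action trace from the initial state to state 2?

Answer: UNREACHABLE

Analysis:
Breadth-first toward 2:
  Layer 0: {0}
  Layer 1: {1}
  Layer 2: {7}
  Layer 3: {6}
2 never appears.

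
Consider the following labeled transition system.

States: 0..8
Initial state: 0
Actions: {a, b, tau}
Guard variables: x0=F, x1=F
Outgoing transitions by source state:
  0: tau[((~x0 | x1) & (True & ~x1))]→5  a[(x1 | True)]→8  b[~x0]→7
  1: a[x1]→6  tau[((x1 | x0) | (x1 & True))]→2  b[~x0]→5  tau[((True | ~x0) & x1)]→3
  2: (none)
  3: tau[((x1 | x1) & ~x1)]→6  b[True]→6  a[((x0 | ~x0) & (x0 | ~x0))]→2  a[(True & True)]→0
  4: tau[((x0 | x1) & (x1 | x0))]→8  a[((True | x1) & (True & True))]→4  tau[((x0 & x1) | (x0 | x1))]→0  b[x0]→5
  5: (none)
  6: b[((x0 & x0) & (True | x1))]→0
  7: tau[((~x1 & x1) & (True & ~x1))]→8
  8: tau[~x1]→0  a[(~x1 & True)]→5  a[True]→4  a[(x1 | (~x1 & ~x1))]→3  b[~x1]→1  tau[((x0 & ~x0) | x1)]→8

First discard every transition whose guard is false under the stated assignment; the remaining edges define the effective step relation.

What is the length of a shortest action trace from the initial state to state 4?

Answer: 2

Analysis:
Breadth-first toward 4:
  Layer 0: {0}
  Layer 1: {5,7,8}
  Layer 2: {1,3,4}
first hit 4 at d=2 via a·a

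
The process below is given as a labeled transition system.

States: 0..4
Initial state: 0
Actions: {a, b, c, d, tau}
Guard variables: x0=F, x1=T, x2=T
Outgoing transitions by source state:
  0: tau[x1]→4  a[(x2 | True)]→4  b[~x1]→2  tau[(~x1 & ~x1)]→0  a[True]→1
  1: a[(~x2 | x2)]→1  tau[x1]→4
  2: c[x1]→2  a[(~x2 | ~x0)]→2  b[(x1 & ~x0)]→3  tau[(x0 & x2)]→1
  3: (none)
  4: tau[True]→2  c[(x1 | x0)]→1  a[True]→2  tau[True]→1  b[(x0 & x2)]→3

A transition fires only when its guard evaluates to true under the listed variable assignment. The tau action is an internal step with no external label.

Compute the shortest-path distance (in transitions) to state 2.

Answer: 2

Analysis:
BFS to 2:
  depth 0: {0}
  depth 1: {1,4}
  depth 2: {2}
depth(2)=2, e.g. a·a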